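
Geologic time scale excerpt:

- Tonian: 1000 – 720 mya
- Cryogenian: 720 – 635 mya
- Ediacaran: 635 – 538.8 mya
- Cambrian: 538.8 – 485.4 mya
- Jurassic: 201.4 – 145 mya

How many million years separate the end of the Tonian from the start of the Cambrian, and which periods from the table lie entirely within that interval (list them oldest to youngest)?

The Tonian closes at 720 Ma and the Cambrian opens at 538.8 Ma, so the interval is 720 − 538.8 = 181.2 Myr.
A period fits inside if it starts at or after 720 Ma and ends at or before 538.8 Ma; oldest first that gives Cryogenian, Ediacaran.

181.2 million years; Cryogenian, Ediacaran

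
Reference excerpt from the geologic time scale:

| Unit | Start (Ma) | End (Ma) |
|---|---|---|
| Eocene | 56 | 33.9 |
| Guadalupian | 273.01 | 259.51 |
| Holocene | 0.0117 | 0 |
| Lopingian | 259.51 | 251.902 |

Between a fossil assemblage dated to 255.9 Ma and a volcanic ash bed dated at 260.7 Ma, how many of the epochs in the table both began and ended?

Checking each listed span, none has both start < 260.7 Ma and end > 255.9 Ma — every epoch straddles one of the two dates or lies outside them — so the count is 0.

0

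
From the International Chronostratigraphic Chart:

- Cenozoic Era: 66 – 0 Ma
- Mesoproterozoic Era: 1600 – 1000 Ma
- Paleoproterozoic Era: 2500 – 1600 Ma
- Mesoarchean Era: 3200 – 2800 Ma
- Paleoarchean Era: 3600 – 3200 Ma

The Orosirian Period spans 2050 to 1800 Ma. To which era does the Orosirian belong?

The Orosirian (2050–1800 Ma) lies entirely within 2500–1600 Ma, the Paleoproterozoic Era.

Paleoproterozoic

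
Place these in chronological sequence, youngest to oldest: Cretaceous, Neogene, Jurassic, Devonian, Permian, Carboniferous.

Neogene, Cretaceous, Jurassic, Permian, Carboniferous, Devonian

Group by era (each group listed oldest first) — Paleozoic: Devonian, Carboniferous, Permian; Mesozoic: Jurassic, Cretaceous; Cenozoic: Neogene. The eras run Paleozoic → Mesozoic → Cenozoic. Concatenating the groups in that era order and then reversing gives youngest to oldest.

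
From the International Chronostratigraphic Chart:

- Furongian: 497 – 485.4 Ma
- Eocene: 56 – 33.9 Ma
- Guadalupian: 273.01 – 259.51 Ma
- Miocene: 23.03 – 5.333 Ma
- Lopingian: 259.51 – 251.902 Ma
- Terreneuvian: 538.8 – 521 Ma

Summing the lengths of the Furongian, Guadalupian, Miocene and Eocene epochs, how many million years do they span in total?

64.897 million years

Duration is start − end for each: (497 − 485.4) + (273.01 − 259.51) + (23.03 − 5.333) + (56 − 33.9).
That is 11.6 + 13.5 + 17.697 + 22.1, which totals 64.897 million years.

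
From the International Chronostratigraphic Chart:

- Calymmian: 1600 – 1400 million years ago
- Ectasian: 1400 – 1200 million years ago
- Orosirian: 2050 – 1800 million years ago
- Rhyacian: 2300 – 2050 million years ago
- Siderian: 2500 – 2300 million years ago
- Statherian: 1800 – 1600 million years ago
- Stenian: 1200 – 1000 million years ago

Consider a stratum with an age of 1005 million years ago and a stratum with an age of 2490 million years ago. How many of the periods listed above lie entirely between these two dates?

The older date is 2490 Ma and the younger is 1005 Ma.
Periods with start < 2490 and end > 1005 Ma: Rhyacian (2300–2050), Orosirian (2050–1800), Statherian (1800–1600), Calymmian (1600–1400), Ectasian (1400–1200).
That is 5 complete periods.

5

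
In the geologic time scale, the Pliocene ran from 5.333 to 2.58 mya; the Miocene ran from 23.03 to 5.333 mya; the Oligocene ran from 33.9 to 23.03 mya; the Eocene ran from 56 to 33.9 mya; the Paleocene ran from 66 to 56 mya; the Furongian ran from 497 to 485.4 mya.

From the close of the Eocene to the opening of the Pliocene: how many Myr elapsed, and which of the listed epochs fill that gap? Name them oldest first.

The Eocene closes at 33.9 Ma and the Pliocene opens at 5.333 Ma, so the interval is 33.9 − 5.333 = 28.567 Myr.
An epoch fits inside if it starts at or after 33.9 Ma and ends at or before 5.333 Ma; oldest first that gives Oligocene, Miocene.

28.567 million years; Oligocene, Miocene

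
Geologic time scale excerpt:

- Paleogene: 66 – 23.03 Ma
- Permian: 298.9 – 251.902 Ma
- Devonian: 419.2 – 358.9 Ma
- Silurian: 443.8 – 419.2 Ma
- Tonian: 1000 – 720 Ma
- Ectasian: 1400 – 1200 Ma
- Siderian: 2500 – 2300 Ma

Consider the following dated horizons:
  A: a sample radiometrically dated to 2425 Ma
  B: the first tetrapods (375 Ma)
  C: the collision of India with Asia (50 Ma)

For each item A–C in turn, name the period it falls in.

A: 2425 Ma lies in 2500–2300 Ma, so Siderian.
B: 375 Ma lies in 419.2–358.9 Ma, so Devonian.
C: 50 Ma lies in 66–23.03 Ma, so Paleogene.

A — Siderian; B — Devonian; C — Paleogene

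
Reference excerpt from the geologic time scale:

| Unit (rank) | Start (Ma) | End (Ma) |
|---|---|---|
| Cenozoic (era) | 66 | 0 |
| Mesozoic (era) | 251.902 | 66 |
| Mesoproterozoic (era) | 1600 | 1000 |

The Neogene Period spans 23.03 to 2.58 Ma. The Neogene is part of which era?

The Neogene (23.03–2.58 Ma) lies entirely within 66–0 Ma, the Cenozoic Era.

Cenozoic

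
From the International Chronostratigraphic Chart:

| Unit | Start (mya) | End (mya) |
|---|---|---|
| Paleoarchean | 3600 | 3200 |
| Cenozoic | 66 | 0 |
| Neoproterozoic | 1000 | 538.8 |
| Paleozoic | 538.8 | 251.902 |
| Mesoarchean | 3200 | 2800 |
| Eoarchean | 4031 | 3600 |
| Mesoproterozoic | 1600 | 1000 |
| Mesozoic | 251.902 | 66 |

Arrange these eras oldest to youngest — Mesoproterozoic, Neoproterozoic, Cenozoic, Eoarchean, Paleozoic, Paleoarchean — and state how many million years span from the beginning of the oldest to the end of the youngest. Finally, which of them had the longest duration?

Eoarchean, Paleoarchean, Mesoproterozoic, Neoproterozoic, Paleozoic, Cenozoic; total span 4031 Myr; longest is Mesoproterozoic

From the excerpt: Mesoproterozoic 1600–1000; Neoproterozoic 1000–538.8; Cenozoic 66–0; Eoarchean 4031–3600; Paleozoic 538.8–251.902; Paleoarchean 3600–3200 (Ma).
Larger Ma is earlier, so the oldest is Eoarchean and the youngest is Cenozoic; oldest to youngest: Eoarchean, Paleoarchean, Mesoproterozoic, Neoproterozoic, Paleozoic, Cenozoic.
Oldest start 4031 minus youngest end 0 gives 4031 Myr overall.
Individual lengths (start − end): Neoproterozoic 461.2; Paleozoic 286.898; Eoarchean 431; Mesoproterozoic 600; Paleoarchean 400; Cenozoic 66. The largest is Mesoproterozoic at 600 Myr.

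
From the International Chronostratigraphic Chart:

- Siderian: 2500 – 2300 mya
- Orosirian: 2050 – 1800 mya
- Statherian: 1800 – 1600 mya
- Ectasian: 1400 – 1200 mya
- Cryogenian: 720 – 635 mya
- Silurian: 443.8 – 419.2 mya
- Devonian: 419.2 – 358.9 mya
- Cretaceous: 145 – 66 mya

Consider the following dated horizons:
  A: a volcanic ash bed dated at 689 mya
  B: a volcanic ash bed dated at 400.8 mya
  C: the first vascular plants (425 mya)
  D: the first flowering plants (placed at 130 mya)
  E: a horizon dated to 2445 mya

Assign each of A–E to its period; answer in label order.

A — Cryogenian; B — Devonian; C — Silurian; D — Cretaceous; E — Siderian

Match each age against the start–end ranges in the excerpt: A = 689 Ma → Cryogenian (720–635); B = 400.8 Ma → Devonian (419.2–358.9); C = 425 Ma → Silurian (443.8–419.2); D = 130 Ma → Cretaceous (145–66); E = 2445 Ma → Siderian (2500–2300).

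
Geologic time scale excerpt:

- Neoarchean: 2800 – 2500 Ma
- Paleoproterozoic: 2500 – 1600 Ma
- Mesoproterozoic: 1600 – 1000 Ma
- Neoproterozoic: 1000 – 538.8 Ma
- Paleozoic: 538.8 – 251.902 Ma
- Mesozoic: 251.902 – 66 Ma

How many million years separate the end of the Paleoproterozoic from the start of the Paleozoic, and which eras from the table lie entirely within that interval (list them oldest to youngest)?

1061.2 million years; Mesoproterozoic, Neoproterozoic

End of Paleoproterozoic = 1600 Ma; start of Paleozoic = 538.8 Ma.
Gap = 1600 − 538.8 = 1061.2 Myr.
Eras wholly inside 1600–538.8 Ma: Mesoproterozoic (1600–1000), Neoproterozoic (1000–538.8).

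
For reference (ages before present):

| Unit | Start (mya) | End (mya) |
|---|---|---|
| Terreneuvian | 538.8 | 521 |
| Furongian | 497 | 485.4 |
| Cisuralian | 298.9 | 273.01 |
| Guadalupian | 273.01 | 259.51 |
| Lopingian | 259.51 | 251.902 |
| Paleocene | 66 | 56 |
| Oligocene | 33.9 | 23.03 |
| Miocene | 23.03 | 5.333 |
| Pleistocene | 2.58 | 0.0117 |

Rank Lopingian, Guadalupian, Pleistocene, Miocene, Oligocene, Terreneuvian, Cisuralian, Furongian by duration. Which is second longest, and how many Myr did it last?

Durations: Lopingian 7.608; Guadalupian 13.5; Pleistocene 2.5683; Miocene 17.697; Oligocene 10.87; Terreneuvian 17.8; Cisuralian 25.89; Furongian 11.6 Myr.
Sorted longest-first: Cisuralian (25.89), Terreneuvian (17.8), Miocene (17.697), Guadalupian (13.5), Furongian (11.6), Oligocene (10.87), Lopingian (7.608), Pleistocene (2.5683).
The second longest is Terreneuvian at 17.8 Myr.

Terreneuvian, 17.8 million years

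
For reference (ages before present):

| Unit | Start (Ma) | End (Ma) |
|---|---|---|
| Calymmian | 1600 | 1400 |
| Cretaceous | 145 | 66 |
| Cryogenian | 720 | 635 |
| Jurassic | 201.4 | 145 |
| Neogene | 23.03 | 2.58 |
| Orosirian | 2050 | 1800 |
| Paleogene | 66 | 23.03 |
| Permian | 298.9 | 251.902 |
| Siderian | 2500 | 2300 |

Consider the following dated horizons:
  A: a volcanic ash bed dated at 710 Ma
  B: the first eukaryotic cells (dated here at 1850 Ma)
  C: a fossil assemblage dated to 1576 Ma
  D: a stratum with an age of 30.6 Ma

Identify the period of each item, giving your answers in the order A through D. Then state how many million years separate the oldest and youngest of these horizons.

Match each age against the start–end ranges in the excerpt: A = 710 Ma → Cryogenian (720–635); B = 1850 Ma → Orosirian (2050–1800); C = 1576 Ma → Calymmian (1600–1400); D = 30.6 Ma → Paleogene (66–23.03).
The largest age is 1850 Ma and the smallest is 30.6 Ma; their difference is 1819.4 Myr.

A — Cryogenian; B — Orosirian; C — Calymmian; D — Paleogene; span 1819.4 million years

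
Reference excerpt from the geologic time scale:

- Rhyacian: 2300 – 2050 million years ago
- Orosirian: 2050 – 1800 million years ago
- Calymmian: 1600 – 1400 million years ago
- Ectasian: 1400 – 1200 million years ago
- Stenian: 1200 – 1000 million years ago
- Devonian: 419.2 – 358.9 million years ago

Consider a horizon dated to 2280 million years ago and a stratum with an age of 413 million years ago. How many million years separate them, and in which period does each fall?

Elapsed time: 2280 − 413 = 1867 Myr.
2280 Ma lies within 2300–2050 Ma: Rhyacian.
413 Ma lies within 419.2–358.9 Ma: Devonian.

1867 million years apart; the first in the Rhyacian, the second in the Devonian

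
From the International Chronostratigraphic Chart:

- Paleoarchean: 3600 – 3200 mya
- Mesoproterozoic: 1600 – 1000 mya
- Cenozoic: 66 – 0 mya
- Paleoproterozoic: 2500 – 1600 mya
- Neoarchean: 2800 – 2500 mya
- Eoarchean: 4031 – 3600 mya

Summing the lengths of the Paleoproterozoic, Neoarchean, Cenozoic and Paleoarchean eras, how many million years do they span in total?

Duration is start − end for each: (2500 − 1600) + (2800 − 2500) + (66 − 0) + (3600 − 3200).
That is 900 + 300 + 66 + 400, which totals 1666 million years.

1666 million years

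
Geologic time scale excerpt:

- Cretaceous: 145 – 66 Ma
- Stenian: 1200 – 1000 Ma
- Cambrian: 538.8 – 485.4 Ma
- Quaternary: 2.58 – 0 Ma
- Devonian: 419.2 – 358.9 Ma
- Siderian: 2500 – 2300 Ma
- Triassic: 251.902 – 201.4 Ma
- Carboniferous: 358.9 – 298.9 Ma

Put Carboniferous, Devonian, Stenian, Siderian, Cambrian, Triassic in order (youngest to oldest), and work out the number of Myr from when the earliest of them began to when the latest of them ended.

Triassic, Carboniferous, Devonian, Cambrian, Stenian, Siderian; total span 2298.6 Myr

From the excerpt: Carboniferous 358.9–298.9; Devonian 419.2–358.9; Stenian 1200–1000; Siderian 2500–2300; Cambrian 538.8–485.4; Triassic 251.902–201.4 (Ma).
Larger Ma is earlier, so the oldest is Siderian and the youngest is Triassic; youngest to oldest: Triassic, Carboniferous, Devonian, Cambrian, Stenian, Siderian.
Oldest start 2500 minus youngest end 201.4 gives 2298.6 Myr overall.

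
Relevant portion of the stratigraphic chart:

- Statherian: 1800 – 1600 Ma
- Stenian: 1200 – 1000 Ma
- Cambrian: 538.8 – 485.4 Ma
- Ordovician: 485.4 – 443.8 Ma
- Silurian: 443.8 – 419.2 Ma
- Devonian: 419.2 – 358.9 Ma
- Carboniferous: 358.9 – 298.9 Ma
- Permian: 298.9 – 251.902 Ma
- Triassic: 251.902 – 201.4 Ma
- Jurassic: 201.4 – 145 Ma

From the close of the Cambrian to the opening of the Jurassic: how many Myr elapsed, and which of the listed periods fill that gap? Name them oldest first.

The Cambrian closes at 485.4 Ma and the Jurassic opens at 201.4 Ma, so the interval is 485.4 − 201.4 = 284 Myr.
A period fits inside if it starts at or after 485.4 Ma and ends at or before 201.4 Ma; oldest first that gives Ordovician, Silurian, Devonian, Carboniferous, Permian, Triassic.

284 million years; Ordovician, Silurian, Devonian, Carboniferous, Permian, Triassic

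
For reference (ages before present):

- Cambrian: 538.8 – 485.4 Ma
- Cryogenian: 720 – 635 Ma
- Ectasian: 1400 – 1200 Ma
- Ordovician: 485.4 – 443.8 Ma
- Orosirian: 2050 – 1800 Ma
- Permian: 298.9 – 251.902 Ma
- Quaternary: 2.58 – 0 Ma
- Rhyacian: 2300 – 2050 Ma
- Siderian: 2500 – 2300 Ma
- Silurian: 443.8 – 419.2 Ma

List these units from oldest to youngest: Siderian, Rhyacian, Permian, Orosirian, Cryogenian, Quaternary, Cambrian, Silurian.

Read off each span (Ma): Siderian 2500–2300; Rhyacian 2300–2050; Permian 298.9–251.902; Orosirian 2050–1800; Cryogenian 720–635; Quaternary 2.58–0; Cambrian 538.8–485.4; Silurian 443.8–419.2.
Larger Ma is older, so oldest→youngest is Siderian, Rhyacian, Orosirian, Cryogenian, Cambrian, Silurian, Permian, Quaternary.

Siderian, then Rhyacian, then Orosirian, then Cryogenian, then Cambrian, then Silurian, then Permian, then Quaternary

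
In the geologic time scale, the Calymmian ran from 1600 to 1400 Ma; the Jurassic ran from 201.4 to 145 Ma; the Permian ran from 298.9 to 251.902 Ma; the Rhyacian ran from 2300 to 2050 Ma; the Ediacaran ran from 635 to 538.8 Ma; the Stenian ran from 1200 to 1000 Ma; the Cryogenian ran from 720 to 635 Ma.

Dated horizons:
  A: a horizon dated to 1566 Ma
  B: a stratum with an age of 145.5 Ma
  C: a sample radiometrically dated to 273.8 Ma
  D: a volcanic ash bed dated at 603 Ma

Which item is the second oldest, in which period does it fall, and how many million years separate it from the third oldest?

D, in the Ediacaran; 329.2 million years to C

Larger Ma means older, so oldest first: A 1566 > D 603 > C 273.8 > B 145.5.
Counting 2 along gives D (603 Ma); the excerpt puts that inside the Ediacaran, 635–538.8 Ma.
Next in line is C (273.8 Ma), and 603 − 273.8 = 329.2 Myr.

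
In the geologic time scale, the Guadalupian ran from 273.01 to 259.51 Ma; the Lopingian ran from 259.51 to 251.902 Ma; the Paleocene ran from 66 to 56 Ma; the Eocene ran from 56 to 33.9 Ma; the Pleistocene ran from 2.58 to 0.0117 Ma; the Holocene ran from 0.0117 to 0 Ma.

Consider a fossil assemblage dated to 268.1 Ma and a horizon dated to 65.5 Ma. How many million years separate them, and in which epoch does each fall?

Elapsed time: 268.1 − 65.5 = 202.6 Myr.
268.1 Ma lies within 273.01–259.51 Ma: Guadalupian.
65.5 Ma lies within 66–56 Ma: Paleocene.

202.6 million years apart; the first in the Guadalupian, the second in the Paleocene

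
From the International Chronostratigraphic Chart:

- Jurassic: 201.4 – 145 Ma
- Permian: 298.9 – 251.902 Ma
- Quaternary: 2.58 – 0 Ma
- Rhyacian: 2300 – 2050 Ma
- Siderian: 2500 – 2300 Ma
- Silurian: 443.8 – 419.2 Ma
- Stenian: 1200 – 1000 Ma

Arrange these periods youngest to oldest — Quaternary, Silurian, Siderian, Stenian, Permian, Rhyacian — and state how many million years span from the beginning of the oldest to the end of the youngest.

Start ages (Ma): Siderian 2500, Rhyacian 2300, Stenian 1200, Silurian 443.8, Permian 298.9, Quaternary 2.58.
Ordered youngest to oldest: Quaternary, Permian, Silurian, Stenian, Rhyacian, Siderian.
Span = 2500 − 0 = 2500 Myr.

Quaternary → Permian → Silurian → Stenian → Rhyacian → Siderian; total span 2500 Myr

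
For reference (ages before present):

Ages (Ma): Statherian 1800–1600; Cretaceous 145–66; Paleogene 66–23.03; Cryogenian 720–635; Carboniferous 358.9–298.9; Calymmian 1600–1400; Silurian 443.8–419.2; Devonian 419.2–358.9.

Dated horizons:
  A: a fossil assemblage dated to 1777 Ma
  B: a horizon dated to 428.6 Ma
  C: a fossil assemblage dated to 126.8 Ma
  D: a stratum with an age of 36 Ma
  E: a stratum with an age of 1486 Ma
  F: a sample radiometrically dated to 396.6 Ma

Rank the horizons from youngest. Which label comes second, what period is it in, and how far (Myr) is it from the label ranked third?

C, in the Cretaceous; 269.8 million years to F

Sorted youngest-first by Ma: D (36), C (126.8), F (396.6), B (428.6), E (1486), A (1777).
The second youngest is C at 126.8 Ma, which lies in 145–66 Ma: the Cretaceous.
The third youngest is F at 396.6 Ma; separation = |126.8 − 396.6| = 269.8 Myr.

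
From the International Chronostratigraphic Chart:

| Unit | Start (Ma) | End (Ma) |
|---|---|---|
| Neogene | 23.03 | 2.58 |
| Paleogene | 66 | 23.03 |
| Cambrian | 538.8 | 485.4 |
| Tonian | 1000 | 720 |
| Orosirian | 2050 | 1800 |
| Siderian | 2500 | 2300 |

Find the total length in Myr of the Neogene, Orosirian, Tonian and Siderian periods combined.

Duration is start − end for each: (23.03 − 2.58) + (2050 − 1800) + (1000 − 720) + (2500 − 2300).
That is 20.45 + 250 + 280 + 200, which totals 750.45 million years.

750.45 million years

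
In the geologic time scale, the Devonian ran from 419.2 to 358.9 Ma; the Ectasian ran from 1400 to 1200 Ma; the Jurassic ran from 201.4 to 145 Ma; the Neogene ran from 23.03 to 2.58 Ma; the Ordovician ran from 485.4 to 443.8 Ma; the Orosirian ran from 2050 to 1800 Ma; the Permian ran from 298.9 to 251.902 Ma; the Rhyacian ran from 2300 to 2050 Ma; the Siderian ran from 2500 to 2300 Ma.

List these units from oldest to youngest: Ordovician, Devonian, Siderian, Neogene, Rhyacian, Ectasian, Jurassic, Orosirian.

Sorting by start age (descending Ma, since larger Ma = older): Siderian start 2500, Rhyacian start 2300, Orosirian start 2050, Ectasian start 1400, Ordovician start 485.4, Devonian start 419.2, Jurassic start 201.4, Neogene start 23.03.

Siderian, Rhyacian, Orosirian, Ectasian, Ordovician, Devonian, Jurassic, Neogene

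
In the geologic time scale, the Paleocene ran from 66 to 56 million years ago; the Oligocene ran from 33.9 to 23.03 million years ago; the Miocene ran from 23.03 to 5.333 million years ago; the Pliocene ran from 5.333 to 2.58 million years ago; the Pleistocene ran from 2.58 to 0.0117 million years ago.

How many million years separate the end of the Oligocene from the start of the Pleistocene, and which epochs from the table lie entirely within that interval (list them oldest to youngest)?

20.45 million years; Miocene, Pliocene

The Oligocene closes at 23.03 Ma and the Pleistocene opens at 2.58 Ma, so the interval is 23.03 − 2.58 = 20.45 Myr.
An epoch fits inside if it starts at or after 23.03 Ma and ends at or before 2.58 Ma; oldest first that gives Miocene, Pliocene.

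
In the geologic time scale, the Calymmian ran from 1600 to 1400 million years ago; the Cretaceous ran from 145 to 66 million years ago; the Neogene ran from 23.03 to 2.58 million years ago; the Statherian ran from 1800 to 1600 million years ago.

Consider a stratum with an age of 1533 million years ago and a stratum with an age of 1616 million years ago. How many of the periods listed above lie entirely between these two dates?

Checking each listed span, none has both start < 1616 Ma and end > 1533 Ma — every period straddles one of the two dates or lies outside them — so the count is 0.

0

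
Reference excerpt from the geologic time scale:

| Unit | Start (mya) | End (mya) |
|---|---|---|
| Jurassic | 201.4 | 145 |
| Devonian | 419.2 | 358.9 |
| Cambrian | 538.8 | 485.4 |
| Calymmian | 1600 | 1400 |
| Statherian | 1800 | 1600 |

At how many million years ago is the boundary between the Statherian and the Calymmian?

The Statherian ends and the Calymmian begins at 1600 mya.

1600 mya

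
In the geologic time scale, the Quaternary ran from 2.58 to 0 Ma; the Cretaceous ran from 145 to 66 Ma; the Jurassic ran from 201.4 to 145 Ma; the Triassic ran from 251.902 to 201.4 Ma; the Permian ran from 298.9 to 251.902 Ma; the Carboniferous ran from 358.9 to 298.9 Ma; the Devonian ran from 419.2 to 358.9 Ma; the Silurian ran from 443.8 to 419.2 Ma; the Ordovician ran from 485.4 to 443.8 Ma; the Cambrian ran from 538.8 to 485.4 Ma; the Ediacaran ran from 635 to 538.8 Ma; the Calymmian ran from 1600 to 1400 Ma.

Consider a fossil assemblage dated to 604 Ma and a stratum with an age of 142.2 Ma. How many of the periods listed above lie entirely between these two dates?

The older date is 604 Ma and the younger is 142.2 Ma.
Periods with start < 604 and end > 142.2 Ma: Cambrian (538.8–485.4), Ordovician (485.4–443.8), Silurian (443.8–419.2), Devonian (419.2–358.9), Carboniferous (358.9–298.9), Permian (298.9–251.902), Triassic (251.902–201.4), Jurassic (201.4–145).
That is 8 complete periods.

8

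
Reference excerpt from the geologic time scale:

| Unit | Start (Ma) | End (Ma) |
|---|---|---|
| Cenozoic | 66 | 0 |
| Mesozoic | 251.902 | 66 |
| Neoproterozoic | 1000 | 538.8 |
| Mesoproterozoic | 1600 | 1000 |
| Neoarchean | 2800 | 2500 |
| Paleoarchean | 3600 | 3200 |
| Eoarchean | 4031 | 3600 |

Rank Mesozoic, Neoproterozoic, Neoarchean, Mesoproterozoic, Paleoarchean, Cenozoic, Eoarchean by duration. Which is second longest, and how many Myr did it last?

Durations: Mesozoic 185.902; Neoproterozoic 461.2; Neoarchean 300; Mesoproterozoic 600; Paleoarchean 400; Cenozoic 66; Eoarchean 431 Myr.
Sorted longest-first: Mesoproterozoic (600), Neoproterozoic (461.2), Eoarchean (431), Paleoarchean (400), Neoarchean (300), Mesozoic (185.902), Cenozoic (66).
The second longest is Neoproterozoic at 461.2 Myr.

Neoproterozoic, 461.2 million years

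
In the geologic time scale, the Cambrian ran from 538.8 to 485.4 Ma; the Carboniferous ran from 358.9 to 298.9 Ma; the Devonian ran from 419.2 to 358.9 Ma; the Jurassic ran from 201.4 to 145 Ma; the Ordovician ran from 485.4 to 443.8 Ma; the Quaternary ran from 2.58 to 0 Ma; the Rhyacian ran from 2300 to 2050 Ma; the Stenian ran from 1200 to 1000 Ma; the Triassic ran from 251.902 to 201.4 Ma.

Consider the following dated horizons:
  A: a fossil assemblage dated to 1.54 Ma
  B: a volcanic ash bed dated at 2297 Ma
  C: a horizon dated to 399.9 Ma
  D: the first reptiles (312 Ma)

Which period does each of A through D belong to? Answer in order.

A — Quaternary; B — Rhyacian; C — Devonian; D — Carboniferous

Match each age against the start–end ranges in the excerpt: A = 1.54 Ma → Quaternary (2.58–0); B = 2297 Ma → Rhyacian (2300–2050); C = 399.9 Ma → Devonian (419.2–358.9); D = 312 Ma → Carboniferous (358.9–298.9).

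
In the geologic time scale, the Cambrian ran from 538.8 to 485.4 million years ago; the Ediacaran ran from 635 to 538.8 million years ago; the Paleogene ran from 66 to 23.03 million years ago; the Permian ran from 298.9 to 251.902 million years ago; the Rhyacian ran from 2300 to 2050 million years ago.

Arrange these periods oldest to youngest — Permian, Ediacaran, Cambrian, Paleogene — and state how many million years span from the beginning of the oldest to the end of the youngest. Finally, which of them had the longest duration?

Start ages (Ma): Ediacaran 635, Cambrian 538.8, Permian 298.9, Paleogene 66.
Ordered oldest to youngest: Ediacaran, Cambrian, Permian, Paleogene.
Span = 635 − 23.03 = 611.97 Myr.
Durations: Cambrian 53.4, Ediacaran 96.2, Permian 46.998, Paleogene 42.97 → longest is Ediacaran (96.2 Myr).

Ediacaran, Cambrian, Permian, Paleogene; total span 611.97 Myr; longest is Ediacaran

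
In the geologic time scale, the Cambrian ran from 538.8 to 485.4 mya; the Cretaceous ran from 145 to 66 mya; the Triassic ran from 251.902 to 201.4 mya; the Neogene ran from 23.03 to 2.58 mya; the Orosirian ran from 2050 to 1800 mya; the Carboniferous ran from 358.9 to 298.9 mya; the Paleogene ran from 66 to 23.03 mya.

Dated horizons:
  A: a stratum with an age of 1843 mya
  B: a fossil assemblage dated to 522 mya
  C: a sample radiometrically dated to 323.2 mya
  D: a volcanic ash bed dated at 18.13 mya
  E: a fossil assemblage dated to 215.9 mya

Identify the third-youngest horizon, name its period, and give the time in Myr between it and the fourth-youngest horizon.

C, in the Carboniferous; 198.8 million years to B

Smaller Ma means younger, so youngest first: D 18.13 < E 215.9 < C 323.2 < B 522 < A 1843.
Counting 3 along gives C (323.2 Ma); the excerpt puts that inside the Carboniferous, 358.9–298.9 Ma.
Next in line is B (522 Ma), and 522 − 323.2 = 198.8 Myr.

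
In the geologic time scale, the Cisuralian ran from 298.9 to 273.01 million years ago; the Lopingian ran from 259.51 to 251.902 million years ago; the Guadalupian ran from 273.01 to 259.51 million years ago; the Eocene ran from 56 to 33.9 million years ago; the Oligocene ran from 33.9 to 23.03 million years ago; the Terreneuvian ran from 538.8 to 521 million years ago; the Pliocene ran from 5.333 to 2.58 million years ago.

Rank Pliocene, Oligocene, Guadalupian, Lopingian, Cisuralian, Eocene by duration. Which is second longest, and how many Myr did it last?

Durations: Pliocene 2.753; Oligocene 10.87; Guadalupian 13.5; Lopingian 7.608; Cisuralian 25.89; Eocene 22.1 Myr.
Sorted longest-first: Cisuralian (25.89), Eocene (22.1), Guadalupian (13.5), Oligocene (10.87), Lopingian (7.608), Pliocene (2.753).
The second longest is Eocene at 22.1 Myr.

Eocene, 22.1 million years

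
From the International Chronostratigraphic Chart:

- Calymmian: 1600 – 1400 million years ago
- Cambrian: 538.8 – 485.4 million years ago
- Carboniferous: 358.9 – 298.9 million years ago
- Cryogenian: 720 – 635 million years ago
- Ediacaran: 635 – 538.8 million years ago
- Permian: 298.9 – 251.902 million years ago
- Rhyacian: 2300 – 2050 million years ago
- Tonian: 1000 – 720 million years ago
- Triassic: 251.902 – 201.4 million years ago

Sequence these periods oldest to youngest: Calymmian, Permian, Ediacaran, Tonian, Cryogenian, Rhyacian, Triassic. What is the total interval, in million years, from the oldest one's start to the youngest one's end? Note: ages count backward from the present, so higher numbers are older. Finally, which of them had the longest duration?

From the excerpt: Calymmian 1600–1400; Permian 298.9–251.902; Ediacaran 635–538.8; Tonian 1000–720; Cryogenian 720–635; Rhyacian 2300–2050; Triassic 251.902–201.4 (Ma).
Larger Ma is earlier, so the oldest is Rhyacian and the youngest is Triassic; oldest to youngest: Rhyacian, Calymmian, Tonian, Cryogenian, Ediacaran, Permian, Triassic.
Oldest start 2300 minus youngest end 201.4 gives 2098.6 Myr overall.
Individual lengths (start − end): Triassic 50.502; Rhyacian 250; Ediacaran 96.2; Tonian 280; Permian 46.998; Cryogenian 85; Calymmian 200. The largest is Tonian at 280 Myr.

Rhyacian → Calymmian → Tonian → Cryogenian → Ediacaran → Permian → Triassic; total span 2098.6 Myr; longest is Tonian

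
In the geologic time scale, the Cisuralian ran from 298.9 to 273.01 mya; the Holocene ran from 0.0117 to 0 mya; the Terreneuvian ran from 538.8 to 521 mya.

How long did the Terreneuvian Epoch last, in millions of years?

538.8 − 521 = 17.8 million years.

17.8 million years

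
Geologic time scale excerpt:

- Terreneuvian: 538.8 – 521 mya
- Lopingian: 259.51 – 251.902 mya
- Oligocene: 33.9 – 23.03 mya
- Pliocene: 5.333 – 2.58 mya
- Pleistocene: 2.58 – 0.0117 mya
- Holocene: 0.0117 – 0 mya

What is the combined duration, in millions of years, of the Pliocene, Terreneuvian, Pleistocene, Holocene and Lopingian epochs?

30.741 million years

Each duration: Pliocene = 2.753; Terreneuvian = 17.8; Pleistocene = 2.5683; Holocene = 0.0117; Lopingian = 7.608.
Sum: 2.753 + 17.8 + 2.5683 + 0.0117 + 7.608 = 30.741 Myr.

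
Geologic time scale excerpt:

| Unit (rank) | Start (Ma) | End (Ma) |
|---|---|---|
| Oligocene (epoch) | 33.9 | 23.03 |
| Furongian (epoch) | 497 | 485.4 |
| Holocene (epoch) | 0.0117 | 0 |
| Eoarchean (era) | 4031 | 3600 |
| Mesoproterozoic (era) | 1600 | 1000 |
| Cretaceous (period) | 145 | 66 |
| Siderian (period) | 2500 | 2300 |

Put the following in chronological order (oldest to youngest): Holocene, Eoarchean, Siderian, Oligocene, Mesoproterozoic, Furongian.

The oldest of these is Eoarchean (starts 4031 Ma) and the youngest is Holocene (ends 0 Ma).
In between, by decreasing start age: Siderian (2500), Mesoproterozoic (1600), Furongian (497), Oligocene (33.9).

Eoarchean, then Siderian, then Mesoproterozoic, then Furongian, then Oligocene, then Holocene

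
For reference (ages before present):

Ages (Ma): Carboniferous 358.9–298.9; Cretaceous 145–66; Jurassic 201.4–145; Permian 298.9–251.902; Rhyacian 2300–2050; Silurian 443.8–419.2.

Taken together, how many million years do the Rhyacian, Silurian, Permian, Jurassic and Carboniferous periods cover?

437.998 million years

Duration is start − end for each: (2300 − 2050) + (443.8 − 419.2) + (298.9 − 251.902) + (201.4 − 145) + (358.9 − 298.9).
That is 250 + 24.6 + 46.998 + 56.4 + 60, which totals 437.998 million years.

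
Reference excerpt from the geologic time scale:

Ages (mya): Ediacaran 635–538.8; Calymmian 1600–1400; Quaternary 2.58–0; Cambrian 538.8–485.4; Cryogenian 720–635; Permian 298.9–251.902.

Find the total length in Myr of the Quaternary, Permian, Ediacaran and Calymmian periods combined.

Duration is start − end for each: (2.58 − 0) + (298.9 − 251.902) + (635 − 538.8) + (1600 − 1400).
That is 2.58 + 46.998 + 96.2 + 200, which totals 345.778 million years.

345.778 million years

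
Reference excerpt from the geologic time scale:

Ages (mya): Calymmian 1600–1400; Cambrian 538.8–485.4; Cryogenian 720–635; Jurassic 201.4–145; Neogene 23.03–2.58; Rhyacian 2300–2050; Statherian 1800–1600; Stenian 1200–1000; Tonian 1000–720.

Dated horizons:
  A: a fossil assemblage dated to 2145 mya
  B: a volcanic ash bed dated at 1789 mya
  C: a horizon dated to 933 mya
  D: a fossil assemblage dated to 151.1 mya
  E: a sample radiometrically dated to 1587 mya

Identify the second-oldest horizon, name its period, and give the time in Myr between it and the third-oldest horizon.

Larger Ma means older, so oldest first: A 2145 > B 1789 > E 1587 > C 933 > D 151.1.
Counting 2 along gives B (1789 Ma); the excerpt puts that inside the Statherian, 1800–1600 Ma.
Next in line is E (1587 Ma), and 1789 − 1587 = 202 Myr.

B, in the Statherian; 202 million years to E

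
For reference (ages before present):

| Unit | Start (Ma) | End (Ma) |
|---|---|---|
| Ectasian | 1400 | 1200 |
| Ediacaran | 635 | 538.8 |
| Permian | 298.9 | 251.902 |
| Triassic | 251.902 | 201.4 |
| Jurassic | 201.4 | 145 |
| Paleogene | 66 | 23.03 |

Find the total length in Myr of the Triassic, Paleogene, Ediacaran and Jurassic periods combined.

Each duration: Triassic = 50.502; Paleogene = 42.97; Ediacaran = 96.2; Jurassic = 56.4.
Sum: 50.502 + 42.97 + 96.2 + 56.4 = 246.072 Myr.

246.072 million years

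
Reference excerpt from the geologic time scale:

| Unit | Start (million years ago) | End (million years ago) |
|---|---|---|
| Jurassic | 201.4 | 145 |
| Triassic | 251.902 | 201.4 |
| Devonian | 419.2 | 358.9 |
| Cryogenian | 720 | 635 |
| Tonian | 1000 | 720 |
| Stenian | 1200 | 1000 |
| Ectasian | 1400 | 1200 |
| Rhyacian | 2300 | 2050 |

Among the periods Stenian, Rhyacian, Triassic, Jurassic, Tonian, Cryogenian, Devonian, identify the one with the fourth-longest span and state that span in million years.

Cryogenian, 85 million years

Start − end for each: Stenian 1200 − 1000 = 200; Rhyacian 2300 − 2050 = 250; Triassic 251.902 − 201.4 = 50.502; Jurassic 201.4 − 145 = 56.4; Tonian 1000 − 720 = 280; Cryogenian 720 − 635 = 85; Devonian 419.2 − 358.9 = 60.3.
Ranking these from longest: Tonian > Rhyacian > Stenian > Cryogenian > Devonian > Jurassic > Triassic.
Position 4 in that ranking is Cryogenian, which lasted 85 Myr.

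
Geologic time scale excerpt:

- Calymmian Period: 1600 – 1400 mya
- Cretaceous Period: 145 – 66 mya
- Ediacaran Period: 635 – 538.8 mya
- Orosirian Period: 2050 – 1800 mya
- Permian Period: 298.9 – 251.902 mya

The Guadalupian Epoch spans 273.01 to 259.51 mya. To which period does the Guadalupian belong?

Permian

The Guadalupian (273.01–259.51 Ma) lies entirely within 298.9–251.902 Ma, the Permian Period.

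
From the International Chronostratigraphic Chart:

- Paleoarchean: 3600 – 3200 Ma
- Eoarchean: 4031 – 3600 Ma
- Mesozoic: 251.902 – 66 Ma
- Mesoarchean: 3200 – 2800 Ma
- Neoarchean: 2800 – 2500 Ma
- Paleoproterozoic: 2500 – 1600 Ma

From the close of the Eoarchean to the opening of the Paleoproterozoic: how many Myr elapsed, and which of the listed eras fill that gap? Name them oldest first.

The Eoarchean closes at 3600 Ma and the Paleoproterozoic opens at 2500 Ma, so the interval is 3600 − 2500 = 1100 Myr.
An era fits inside if it starts at or after 3600 Ma and ends at or before 2500 Ma; oldest first that gives Paleoarchean, Mesoarchean, Neoarchean.

1100 million years; Paleoarchean, Mesoarchean, Neoarchean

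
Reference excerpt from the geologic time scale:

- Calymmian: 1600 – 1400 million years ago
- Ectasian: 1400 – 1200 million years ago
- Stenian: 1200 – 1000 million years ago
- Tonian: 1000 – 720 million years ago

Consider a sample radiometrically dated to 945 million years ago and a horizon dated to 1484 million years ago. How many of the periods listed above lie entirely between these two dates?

2

The older date is 1484 Ma and the younger is 945 Ma.
Periods with start < 1484 and end > 945 Ma: Ectasian (1400–1200), Stenian (1200–1000).
That is 2 complete periods.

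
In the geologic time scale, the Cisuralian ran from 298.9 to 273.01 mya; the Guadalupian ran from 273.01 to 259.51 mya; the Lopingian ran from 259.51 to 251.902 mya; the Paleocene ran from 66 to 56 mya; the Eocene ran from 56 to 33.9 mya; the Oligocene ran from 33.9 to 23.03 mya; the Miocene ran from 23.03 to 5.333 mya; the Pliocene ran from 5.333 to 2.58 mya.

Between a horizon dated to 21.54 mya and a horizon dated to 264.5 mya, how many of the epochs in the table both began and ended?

4

The older date is 264.5 Ma and the younger is 21.54 Ma.
Epochs with start < 264.5 and end > 21.54 Ma: Lopingian (259.51–251.902), Paleocene (66–56), Eocene (56–33.9), Oligocene (33.9–23.03).
That is 4 complete epochs.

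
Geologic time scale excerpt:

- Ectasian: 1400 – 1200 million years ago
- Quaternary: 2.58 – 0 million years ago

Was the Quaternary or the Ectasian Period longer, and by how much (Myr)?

Ectasian, by 197.42 million years

Quaternary: 2.58 − 0 = 2.58 Myr.
Ectasian: 1400 − 1200 = 200 Myr.
Difference: 200 − 2.58 = 197.42 Myr, so the Ectasian was longer.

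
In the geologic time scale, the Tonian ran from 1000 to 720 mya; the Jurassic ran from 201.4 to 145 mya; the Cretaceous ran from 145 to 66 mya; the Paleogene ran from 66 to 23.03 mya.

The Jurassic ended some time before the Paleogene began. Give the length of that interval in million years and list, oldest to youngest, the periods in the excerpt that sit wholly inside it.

The Jurassic closes at 145 Ma and the Paleogene opens at 66 Ma, so the interval is 145 − 66 = 79 Myr.
A period fits inside if it starts at or after 145 Ma and ends at or before 66 Ma; oldest first that gives Cretaceous.

79 million years; Cretaceous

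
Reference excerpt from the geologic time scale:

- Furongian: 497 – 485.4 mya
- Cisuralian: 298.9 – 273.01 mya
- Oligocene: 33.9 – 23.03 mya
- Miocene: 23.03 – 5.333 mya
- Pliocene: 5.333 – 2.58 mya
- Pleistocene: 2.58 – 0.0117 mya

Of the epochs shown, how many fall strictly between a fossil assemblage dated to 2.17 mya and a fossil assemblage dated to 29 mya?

The older date is 29 Ma and the younger is 2.17 Ma.
Epochs with start < 29 and end > 2.17 Ma: Miocene (23.03–5.333), Pliocene (5.333–2.58).
That is 2 complete epochs.

2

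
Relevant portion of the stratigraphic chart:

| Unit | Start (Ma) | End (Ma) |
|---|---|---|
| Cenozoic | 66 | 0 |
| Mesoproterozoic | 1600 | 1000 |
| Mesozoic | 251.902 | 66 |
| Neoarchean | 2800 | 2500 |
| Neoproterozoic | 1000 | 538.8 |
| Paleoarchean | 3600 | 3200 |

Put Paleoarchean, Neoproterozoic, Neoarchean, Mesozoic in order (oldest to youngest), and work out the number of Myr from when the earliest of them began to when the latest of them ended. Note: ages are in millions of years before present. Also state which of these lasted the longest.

From the excerpt: Paleoarchean 3600–3200; Neoproterozoic 1000–538.8; Neoarchean 2800–2500; Mesozoic 251.902–66 (Ma).
Larger Ma is earlier, so the oldest is Paleoarchean and the youngest is Mesozoic; oldest to youngest: Paleoarchean, Neoarchean, Neoproterozoic, Mesozoic.
Oldest start 3600 minus youngest end 66 gives 3534 Myr overall.
Individual lengths (start − end): Neoarchean 300; Paleoarchean 400; Neoproterozoic 461.2; Mesozoic 185.902. The largest is Neoproterozoic at 461.2 Myr.

Paleoarchean → Neoarchean → Neoproterozoic → Mesozoic; total span 3534 Myr; longest is Neoproterozoic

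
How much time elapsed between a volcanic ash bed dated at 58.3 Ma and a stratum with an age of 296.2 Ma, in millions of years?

237.9 million years

296.2 − 58.3 = 237.9 million years.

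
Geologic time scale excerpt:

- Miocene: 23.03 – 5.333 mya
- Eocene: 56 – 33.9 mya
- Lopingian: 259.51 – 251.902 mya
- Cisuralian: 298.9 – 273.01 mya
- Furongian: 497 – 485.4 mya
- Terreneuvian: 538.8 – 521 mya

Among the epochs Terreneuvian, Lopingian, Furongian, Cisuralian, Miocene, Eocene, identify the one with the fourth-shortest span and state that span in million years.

Start − end for each: Terreneuvian 538.8 − 521 = 17.8; Lopingian 259.51 − 251.902 = 7.608; Furongian 497 − 485.4 = 11.6; Cisuralian 298.9 − 273.01 = 25.89; Miocene 23.03 − 5.333 = 17.697; Eocene 56 − 33.9 = 22.1.
Ranking these from shortest: Lopingian < Furongian < Miocene < Terreneuvian < Eocene < Cisuralian.
Position 4 in that ranking is Terreneuvian, which lasted 17.8 Myr.

Terreneuvian, 17.8 million years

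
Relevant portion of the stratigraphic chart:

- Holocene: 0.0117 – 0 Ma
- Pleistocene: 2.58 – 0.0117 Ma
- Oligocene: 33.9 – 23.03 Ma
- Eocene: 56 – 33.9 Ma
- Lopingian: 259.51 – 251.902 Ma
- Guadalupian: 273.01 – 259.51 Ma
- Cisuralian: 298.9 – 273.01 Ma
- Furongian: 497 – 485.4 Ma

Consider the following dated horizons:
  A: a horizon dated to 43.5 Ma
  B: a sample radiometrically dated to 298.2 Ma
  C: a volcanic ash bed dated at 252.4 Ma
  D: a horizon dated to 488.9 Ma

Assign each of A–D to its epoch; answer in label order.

A: 43.5 Ma lies in 56–33.9 Ma, so Eocene.
B: 298.2 Ma lies in 298.9–273.01 Ma, so Cisuralian.
C: 252.4 Ma lies in 259.51–251.902 Ma, so Lopingian.
D: 488.9 Ma lies in 497–485.4 Ma, so Furongian.

A — Eocene; B — Cisuralian; C — Lopingian; D — Furongian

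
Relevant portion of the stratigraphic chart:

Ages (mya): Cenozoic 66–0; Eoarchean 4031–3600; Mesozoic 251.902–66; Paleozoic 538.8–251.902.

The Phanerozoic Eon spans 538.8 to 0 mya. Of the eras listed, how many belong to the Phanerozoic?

3

Eras inside 538.8–0 Ma: Paleozoic, Mesozoic, Cenozoic — 3 in total.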